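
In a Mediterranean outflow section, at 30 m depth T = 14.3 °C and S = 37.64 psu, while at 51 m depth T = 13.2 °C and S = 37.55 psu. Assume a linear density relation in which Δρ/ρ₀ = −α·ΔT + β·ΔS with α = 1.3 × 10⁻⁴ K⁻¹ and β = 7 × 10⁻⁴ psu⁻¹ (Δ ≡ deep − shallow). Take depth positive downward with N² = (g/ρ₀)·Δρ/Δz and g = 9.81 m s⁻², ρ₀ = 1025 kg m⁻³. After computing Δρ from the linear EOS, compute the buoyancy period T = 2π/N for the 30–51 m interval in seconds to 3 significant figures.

1.03 × 10³ s

ΔT = -1.1 K, ΔS = -0.09 psu (deep − shallow).
Δρ/ρ₀ = −αΔT + βΔS = 1.43 × 10⁻⁴ − 6.30 × 10⁻⁵ = 8.00 × 10⁻⁵, so Δρ ≈ 0.08200 kg m⁻³.
N² = (g/ρ₀)·Δρ/Δz = g·(Δρ/ρ₀)/Δz = 9.81 × 8.00 × 10⁻⁵ / 21 = 3.7371 × 10⁻⁵ s⁻².
N = √(3.7371 × 10⁻⁵) = 6.1132 × 10⁻³ rad s⁻¹ → T = 2π/N = 1.0278 × 10³ s ≈ 1.03 × 10³ s.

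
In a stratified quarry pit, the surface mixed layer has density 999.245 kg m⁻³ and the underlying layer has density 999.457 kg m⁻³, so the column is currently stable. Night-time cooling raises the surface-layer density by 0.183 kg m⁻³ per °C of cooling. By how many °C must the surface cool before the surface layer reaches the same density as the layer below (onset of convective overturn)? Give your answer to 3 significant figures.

1.16 °C

Density deficit of the surface layer: 999.457 − 999.245 = 0.212 kg m⁻³.
Required change = 0.212 / 0.183 = 1.16 °C.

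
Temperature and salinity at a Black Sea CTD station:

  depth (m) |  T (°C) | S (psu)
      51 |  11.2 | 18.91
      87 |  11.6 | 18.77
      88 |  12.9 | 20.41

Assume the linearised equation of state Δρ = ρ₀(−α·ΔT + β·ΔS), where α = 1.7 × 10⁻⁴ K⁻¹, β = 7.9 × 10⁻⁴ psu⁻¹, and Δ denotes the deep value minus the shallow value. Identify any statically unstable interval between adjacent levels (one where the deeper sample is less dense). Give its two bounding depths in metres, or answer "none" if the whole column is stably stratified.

51–87 m

Evaluate Δρ/ρ₀ = −αΔT + βΔS across each adjacent pair:
  51–87 m: −αΔT+βΔS = −(1.7 × 10⁻⁴)(+0.4)+(7.9 × 10⁻⁴)(-0.14) = -1.8 × 10⁻⁴ → UNSTABLE
  87–88 m: −αΔT+βΔS = −(1.7 × 10⁻⁴)(+1.3)+(7.9 × 10⁻⁴)(+1.64) = 1.1 × 10⁻³ → stable
The 51–87 m interval has Δρ < 0: lighter water underlies denser water.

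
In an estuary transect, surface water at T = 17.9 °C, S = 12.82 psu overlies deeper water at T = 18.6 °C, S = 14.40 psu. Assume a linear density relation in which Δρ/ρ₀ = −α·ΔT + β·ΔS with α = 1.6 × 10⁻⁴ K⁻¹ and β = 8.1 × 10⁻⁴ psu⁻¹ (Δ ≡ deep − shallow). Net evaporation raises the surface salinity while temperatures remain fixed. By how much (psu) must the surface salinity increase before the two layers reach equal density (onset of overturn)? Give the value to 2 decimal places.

Neutral buoyancy requires −α(T_deep − T_surf) + β(S_deep − S_surf′) = 0.
S_surf′ = S_deep − (α/β)·ΔT = 14.40 − (1.6 × 10⁻⁴/8.1 × 10⁻⁴)·(+0.7) = 14.2617 psu.
Increase required: 14.2617 − 12.82 = 1.4417 psu.

1.44 psu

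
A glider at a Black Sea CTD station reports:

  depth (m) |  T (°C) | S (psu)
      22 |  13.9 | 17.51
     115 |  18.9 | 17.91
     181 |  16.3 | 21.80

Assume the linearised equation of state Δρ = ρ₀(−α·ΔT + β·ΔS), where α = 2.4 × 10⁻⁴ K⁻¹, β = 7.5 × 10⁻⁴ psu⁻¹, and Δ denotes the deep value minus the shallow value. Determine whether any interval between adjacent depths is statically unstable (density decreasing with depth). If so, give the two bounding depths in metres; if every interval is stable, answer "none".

22–115 m

Evaluate Δρ/ρ₀ = −αΔT + βΔS across each adjacent pair:
  22–115 m: −αΔT+βΔS = −(2.4 × 10⁻⁴)(+5.0)+(7.5 × 10⁻⁴)(+0.40) = -9.0 × 10⁻⁴ → UNSTABLE
  115–181 m: −αΔT+βΔS = −(2.4 × 10⁻⁴)(-2.6)+(7.5 × 10⁻⁴)(+3.89) = 3.5 × 10⁻³ → stable
The 22–115 m interval has Δρ < 0: lighter water underlies denser water.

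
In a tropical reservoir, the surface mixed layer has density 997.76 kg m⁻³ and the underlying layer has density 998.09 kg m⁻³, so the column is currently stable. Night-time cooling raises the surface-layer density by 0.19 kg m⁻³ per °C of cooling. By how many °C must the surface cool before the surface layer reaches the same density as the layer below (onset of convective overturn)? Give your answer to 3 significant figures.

1.74 °C

Density deficit of the surface layer: 998.09 − 997.76 = 0.33 kg m⁻³.
Required change = 0.33 / 0.19 = 1.74 °C.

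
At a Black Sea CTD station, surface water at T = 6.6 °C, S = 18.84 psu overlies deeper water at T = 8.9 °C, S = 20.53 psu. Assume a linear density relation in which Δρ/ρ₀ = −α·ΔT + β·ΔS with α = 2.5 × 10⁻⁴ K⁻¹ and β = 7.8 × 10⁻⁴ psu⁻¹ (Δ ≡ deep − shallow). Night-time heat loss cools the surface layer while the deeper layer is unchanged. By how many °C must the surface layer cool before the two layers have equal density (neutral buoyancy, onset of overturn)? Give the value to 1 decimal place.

3.0 °C

Neutral buoyancy requires Δρ = 0, i.e. −α(T_deep − T_surf′) + β(S_deep − S_surf) = 0.
T_surf′ = T_deep − (β/α)·ΔS = 8.9 − (7.8 × 10⁻⁴/2.5 × 10⁻⁴)·(+1.69) = 3.627 °C.
Cooling required: 6.6 − (3.627) = 2.973 °C.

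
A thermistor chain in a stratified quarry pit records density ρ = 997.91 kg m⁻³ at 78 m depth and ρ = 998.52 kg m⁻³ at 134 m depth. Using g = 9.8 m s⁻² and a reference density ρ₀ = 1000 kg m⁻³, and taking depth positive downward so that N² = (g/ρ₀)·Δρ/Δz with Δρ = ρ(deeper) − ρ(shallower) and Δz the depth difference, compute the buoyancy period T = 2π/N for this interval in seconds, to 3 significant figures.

Δρ = 998.52 − 997.91 = 0.61 kg m⁻³ over Δz = 134 − 78 = 56 m.
N² = (9.8/1000) × (0.61/56) = 1.0675 × 10⁻⁴ s⁻².
N = √(1.0675 × 10⁻⁴) = 0.010332 rad s⁻¹, so T = 2π/N = 608.13 s ≈ 608 s.

608 s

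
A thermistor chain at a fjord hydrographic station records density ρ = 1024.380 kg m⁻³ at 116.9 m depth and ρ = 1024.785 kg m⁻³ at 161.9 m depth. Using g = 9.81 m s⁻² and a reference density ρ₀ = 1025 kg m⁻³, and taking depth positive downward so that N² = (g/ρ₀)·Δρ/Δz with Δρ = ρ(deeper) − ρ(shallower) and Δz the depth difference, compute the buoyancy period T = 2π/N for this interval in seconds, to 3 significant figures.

Δρ = 1024.785 − 1024.380 = 0.405 kg m⁻³ over Δz = 161.9 − 116.9 = 45 m.
N² = (9.81/1025) × (0.405/45) = 8.6137 × 10⁻⁵ s⁻².
N = √(8.6137 × 10⁻⁵) = 9.2810 × 10⁻³ rad s⁻¹, so T = 2π/N = 676.99 s ≈ 677 s.
Since Δρ > 0 the layer is stably stratified.

677 s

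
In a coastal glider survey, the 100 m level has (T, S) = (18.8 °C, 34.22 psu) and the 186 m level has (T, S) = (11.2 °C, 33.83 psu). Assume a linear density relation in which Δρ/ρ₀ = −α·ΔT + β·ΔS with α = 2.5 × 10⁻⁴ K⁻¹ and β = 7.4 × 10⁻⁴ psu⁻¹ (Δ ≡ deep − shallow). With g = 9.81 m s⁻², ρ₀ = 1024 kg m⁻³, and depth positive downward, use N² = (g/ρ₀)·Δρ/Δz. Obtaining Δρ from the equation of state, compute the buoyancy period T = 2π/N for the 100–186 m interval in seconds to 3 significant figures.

463 s

ΔT = -7.6 K, ΔS = -0.39 psu (deep − shallow).
Δρ/ρ₀ = −αΔT + βΔS = 1.90 × 10⁻³ − 2.886 × 10⁻⁴ = 1.6114 × 10⁻³, so Δρ ≈ 1.650 kg m⁻³.
N² = (g/ρ₀)·Δρ/Δz = g·(Δρ/ρ₀)/Δz = 9.81 × 1.6114 × 10⁻³ / 86 = 1.8381 × 10⁻⁴ s⁻².
N = √(1.8381 × 10⁻⁴) = 0.013558 rad s⁻¹ → T = 2π/N = 463.43 s ≈ 463 s.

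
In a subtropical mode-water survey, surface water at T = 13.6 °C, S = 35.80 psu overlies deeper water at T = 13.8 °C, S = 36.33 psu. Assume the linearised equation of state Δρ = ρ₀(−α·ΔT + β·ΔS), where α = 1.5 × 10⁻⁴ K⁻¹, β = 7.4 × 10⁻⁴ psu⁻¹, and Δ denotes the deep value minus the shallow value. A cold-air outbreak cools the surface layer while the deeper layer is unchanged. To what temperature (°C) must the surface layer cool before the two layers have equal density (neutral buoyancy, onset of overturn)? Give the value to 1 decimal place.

11.2 °C

Neutral buoyancy requires Δρ = 0, i.e. −α(T_deep − T_surf′) + β(S_deep − S_surf) = 0.
T_surf′ = T_deep − (β/α)·ΔS = 13.8 − (7.4 × 10⁻⁴/1.5 × 10⁻⁴)·(+0.53) = 11.185 °C.
Cooling required: 13.6 − (11.185) = 2.415 °C.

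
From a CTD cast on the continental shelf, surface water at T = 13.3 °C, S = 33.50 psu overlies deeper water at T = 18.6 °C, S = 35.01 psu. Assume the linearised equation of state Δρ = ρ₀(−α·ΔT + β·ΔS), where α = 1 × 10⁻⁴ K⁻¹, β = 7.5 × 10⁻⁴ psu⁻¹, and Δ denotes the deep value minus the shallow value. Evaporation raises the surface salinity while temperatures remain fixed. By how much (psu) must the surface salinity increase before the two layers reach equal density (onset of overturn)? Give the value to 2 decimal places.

Neutral buoyancy requires −α(T_deep − T_surf) + β(S_deep − S_surf′) = 0.
S_surf′ = S_deep − (α/β)·ΔT = 35.01 − (1 × 10⁻⁴/7.5 × 10⁻⁴)·(+5.3) = 34.3033 psu.
Increase required: 34.3033 − 33.50 = 0.8033 psu.

0.80 psu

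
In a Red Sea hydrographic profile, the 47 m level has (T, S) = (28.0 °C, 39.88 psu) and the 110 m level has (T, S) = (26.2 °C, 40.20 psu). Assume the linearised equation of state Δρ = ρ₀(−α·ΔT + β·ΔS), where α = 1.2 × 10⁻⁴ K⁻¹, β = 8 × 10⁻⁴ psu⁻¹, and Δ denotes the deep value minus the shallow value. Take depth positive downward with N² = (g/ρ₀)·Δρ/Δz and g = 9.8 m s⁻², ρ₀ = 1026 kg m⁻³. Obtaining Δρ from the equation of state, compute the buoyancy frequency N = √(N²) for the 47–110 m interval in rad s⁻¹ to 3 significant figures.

8.57 × 10⁻³ rad s⁻¹

ΔT = -1.8 K, ΔS = +0.32 psu (deep − shallow).
Δρ/ρ₀ = −αΔT + βΔS = 2.16 × 10⁻⁴ + 2.56 × 10⁻⁴ = 4.72 × 10⁻⁴, so Δρ ≈ 0.4843 kg m⁻³.
N² = (g/ρ₀)·Δρ/Δz = g·(Δρ/ρ₀)/Δz = 9.8 × 4.72 × 10⁻⁴ / 63 = 7.3422 × 10⁻⁵ s⁻².
N = √(7.3422 × 10⁻⁵) = 8.5687 × 10⁻³ rad s⁻¹ ≈ 8.57 × 10⁻³ rad s⁻¹.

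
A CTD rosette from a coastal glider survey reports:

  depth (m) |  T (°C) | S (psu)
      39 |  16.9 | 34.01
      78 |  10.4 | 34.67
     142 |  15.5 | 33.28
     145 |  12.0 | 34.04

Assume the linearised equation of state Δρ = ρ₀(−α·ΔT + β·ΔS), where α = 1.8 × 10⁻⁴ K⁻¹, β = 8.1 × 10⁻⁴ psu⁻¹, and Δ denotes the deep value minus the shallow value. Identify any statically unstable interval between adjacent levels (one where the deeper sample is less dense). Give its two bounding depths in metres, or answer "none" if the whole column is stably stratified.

78–142 m

Evaluate Δρ/ρ₀ = −αΔT + βΔS across each adjacent pair:
  39–78 m: −αΔT+βΔS = −(1.8 × 10⁻⁴)(-6.5)+(8.1 × 10⁻⁴)(+0.66) = 1.7 × 10⁻³ → stable
  78–142 m: −αΔT+βΔS = −(1.8 × 10⁻⁴)(+5.1)+(8.1 × 10⁻⁴)(-1.39) = -2.0 × 10⁻³ → UNSTABLE
  142–145 m: −αΔT+βΔS = −(1.8 × 10⁻⁴)(-3.5)+(8.1 × 10⁻⁴)(+0.76) = 1.2 × 10⁻³ → stable
The 78–142 m interval has Δρ < 0: lighter water underlies denser water.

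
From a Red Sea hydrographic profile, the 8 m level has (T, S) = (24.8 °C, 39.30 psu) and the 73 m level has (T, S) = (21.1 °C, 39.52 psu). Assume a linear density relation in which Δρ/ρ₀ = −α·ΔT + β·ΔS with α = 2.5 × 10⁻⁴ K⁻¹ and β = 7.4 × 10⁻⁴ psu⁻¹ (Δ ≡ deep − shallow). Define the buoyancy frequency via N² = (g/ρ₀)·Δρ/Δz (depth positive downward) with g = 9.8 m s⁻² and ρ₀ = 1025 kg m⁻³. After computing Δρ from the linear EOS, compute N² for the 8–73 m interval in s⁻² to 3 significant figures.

ΔT = -3.7 K, ΔS = +0.22 psu (deep − shallow).
Δρ/ρ₀ = −αΔT + βΔS = 9.25 × 10⁻⁴ + 1.628 × 10⁻⁴ = 1.0878 × 10⁻³, so Δρ ≈ 1.115 kg m⁻³.
N² = (g/ρ₀)·Δρ/Δz = g·(Δρ/ρ₀)/Δz = 9.8 × 1.0878 × 10⁻³ / 65 = 1.6401 × 10⁻⁴ s⁻² ≈ 1.64 × 10⁻⁴ s⁻².

1.64 × 10⁻⁴ s⁻²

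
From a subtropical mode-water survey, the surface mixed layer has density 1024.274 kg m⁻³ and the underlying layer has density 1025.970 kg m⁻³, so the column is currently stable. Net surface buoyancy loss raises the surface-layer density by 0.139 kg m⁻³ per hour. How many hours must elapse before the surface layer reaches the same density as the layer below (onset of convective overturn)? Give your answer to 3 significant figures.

12.2 hours

Density deficit of the surface layer: 1025.970 − 1024.274 = 1.696 kg m⁻³.
Required change = 1.696 / 0.139 = 12.2 hours.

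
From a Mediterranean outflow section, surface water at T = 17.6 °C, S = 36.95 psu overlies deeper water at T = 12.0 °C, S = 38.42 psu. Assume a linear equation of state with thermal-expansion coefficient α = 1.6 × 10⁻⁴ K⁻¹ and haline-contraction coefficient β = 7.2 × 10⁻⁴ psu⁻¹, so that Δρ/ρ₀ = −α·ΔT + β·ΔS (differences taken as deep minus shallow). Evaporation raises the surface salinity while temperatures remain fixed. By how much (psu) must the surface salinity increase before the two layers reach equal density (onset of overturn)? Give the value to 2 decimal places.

Neutral buoyancy requires −α(T_deep − T_surf) + β(S_deep − S_surf′) = 0.
S_surf′ = S_deep − (α/β)·ΔT = 38.42 − (1.6 × 10⁻⁴/7.2 × 10⁻⁴)·(-5.6) = 39.6644 psu.
Increase required: 39.6644 − 36.95 = 2.7144 psu.

2.71 psu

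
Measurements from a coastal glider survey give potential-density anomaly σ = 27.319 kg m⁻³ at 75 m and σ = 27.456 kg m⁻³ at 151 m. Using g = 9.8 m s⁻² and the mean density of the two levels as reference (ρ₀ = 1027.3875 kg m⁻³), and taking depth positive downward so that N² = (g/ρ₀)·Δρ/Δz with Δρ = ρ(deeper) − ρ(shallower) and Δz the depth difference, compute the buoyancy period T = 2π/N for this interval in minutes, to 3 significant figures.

25.3 min

Δρ = 1027.456 − 1027.319 = 0.137 kg m⁻³ over Δz = 151 − 75 = 76 m.
N² = (9.8/1027.3875) × (0.137/76) = 1.7195 × 10⁻⁵ s⁻².
N = √(1.7195 × 10⁻⁵) = 4.1467 × 10⁻³ rad s⁻¹, so T = 2π/N = 1.5152 × 10³ s = 25.253 min ≈ 25.3 min.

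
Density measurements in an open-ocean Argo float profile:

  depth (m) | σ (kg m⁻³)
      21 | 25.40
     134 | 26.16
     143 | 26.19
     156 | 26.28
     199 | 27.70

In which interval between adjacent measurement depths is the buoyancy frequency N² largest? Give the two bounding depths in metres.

156–199 m

Compute the density gradient over each adjacent pair:
  21–134 m: Δρ/Δz = 0.76/113 = 6.7 × 10⁻³ kg m⁻⁴
  134–143 m: Δρ/Δz = 0.03/9 = 3.3 × 10⁻³ kg m⁻⁴
  143–156 m: Δρ/Δz = 0.09/13 = 6.9 × 10⁻³ kg m⁻⁴
  156–199 m: Δρ/Δz = 1.42/43 = 0.033 kg m⁻⁴
The largest gradient is in the 156–199 m interval — the pycnocline.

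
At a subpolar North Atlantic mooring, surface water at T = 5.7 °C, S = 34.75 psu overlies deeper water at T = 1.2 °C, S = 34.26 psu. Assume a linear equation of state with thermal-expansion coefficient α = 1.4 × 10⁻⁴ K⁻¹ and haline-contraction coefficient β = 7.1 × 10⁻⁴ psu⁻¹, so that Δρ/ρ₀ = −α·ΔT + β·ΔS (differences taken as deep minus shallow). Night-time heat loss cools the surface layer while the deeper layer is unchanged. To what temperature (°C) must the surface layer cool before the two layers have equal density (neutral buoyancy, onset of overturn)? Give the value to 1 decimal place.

Neutral buoyancy requires Δρ = 0, i.e. −α(T_deep − T_surf′) + β(S_deep − S_surf) = 0.
T_surf′ = T_deep − (β/α)·ΔS = 1.2 − (7.1 × 10⁻⁴/1.4 × 10⁻⁴)·(-0.49) = 3.685 °C.
Cooling required: 5.7 − (3.685) = 2.015 °C.

3.7 °C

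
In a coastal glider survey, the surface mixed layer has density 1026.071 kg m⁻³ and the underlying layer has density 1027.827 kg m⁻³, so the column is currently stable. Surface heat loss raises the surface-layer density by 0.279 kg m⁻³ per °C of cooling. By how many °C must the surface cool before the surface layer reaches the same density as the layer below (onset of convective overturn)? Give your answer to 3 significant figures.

6.29 °C

Density deficit of the surface layer: 1027.827 − 1026.071 = 1.756 kg m⁻³.
Required change = 1.756 / 0.279 = 6.29 °C.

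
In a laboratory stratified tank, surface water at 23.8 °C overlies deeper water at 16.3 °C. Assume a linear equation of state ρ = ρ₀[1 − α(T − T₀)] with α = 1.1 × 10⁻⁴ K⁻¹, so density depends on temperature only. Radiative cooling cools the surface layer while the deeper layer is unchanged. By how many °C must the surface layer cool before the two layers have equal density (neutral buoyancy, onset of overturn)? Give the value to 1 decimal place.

With temperature the only control, equal density requires T_surf′ = T_deep.
T_surf′ = 16.3 °C.
Cooling required: 23.8 − 16.3 = 7.5 °C.

7.5 °C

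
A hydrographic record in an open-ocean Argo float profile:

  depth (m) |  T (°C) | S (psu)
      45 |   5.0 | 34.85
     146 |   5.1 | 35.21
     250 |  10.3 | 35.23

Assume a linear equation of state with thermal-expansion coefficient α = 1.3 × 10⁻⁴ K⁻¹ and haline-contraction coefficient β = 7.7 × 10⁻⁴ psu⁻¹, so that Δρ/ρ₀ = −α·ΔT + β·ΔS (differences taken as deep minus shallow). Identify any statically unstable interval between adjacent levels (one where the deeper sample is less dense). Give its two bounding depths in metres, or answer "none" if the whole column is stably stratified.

Evaluate Δρ/ρ₀ = −αΔT + βΔS across each adjacent pair:
  45–146 m: −αΔT+βΔS = −(1.3 × 10⁻⁴)(+0.1)+(7.7 × 10⁻⁴)(+0.36) = 2.6 × 10⁻⁴ → stable
  146–250 m: −αΔT+βΔS = −(1.3 × 10⁻⁴)(+5.2)+(7.7 × 10⁻⁴)(+0.02) = -6.6 × 10⁻⁴ → UNSTABLE
The 146–250 m interval has Δρ < 0: lighter water underlies denser water.

146–250 m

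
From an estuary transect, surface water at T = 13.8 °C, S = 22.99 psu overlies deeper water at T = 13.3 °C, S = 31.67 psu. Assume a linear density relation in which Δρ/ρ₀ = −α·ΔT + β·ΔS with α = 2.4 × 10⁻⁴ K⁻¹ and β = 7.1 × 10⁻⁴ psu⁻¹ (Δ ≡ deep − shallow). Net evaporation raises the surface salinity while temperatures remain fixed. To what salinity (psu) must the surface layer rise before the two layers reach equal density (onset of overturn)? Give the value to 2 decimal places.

31.84 psu

Neutral buoyancy requires −α(T_deep − T_surf) + β(S_deep − S_surf′) = 0.
S_surf′ = S_deep − (α/β)·ΔT = 31.67 − (2.4 × 10⁻⁴/7.1 × 10⁻⁴)·(-0.5) = 31.8390 psu.
Increase required: 31.8390 − 22.99 = 8.8490 psu.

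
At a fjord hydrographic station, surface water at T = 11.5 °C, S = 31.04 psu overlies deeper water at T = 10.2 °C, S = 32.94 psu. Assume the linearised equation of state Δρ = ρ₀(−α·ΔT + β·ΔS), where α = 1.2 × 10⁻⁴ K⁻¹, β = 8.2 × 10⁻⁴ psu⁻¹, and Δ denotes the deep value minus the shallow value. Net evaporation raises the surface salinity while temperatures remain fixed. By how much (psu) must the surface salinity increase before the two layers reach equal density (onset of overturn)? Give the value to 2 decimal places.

2.09 psu

Neutral buoyancy requires −α(T_deep − T_surf) + β(S_deep − S_surf′) = 0.
S_surf′ = S_deep − (α/β)·ΔT = 32.94 − (1.2 × 10⁻⁴/8.2 × 10⁻⁴)·(-1.3) = 33.1302 psu.
Increase required: 33.1302 − 31.04 = 2.0902 psu.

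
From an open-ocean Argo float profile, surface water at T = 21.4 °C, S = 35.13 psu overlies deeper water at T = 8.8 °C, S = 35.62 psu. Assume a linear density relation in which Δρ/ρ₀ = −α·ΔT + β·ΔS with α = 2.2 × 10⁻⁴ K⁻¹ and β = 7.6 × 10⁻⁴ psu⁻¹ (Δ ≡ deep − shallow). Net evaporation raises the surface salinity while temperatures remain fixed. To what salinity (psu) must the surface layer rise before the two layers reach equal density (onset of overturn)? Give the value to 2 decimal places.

39.27 psu

Neutral buoyancy requires −α(T_deep − T_surf) + β(S_deep − S_surf′) = 0.
S_surf′ = S_deep − (α/β)·ΔT = 35.62 − (2.2 × 10⁻⁴/7.6 × 10⁻⁴)·(-12.6) = 39.2674 psu.
Increase required: 39.2674 − 35.13 = 4.1374 psu.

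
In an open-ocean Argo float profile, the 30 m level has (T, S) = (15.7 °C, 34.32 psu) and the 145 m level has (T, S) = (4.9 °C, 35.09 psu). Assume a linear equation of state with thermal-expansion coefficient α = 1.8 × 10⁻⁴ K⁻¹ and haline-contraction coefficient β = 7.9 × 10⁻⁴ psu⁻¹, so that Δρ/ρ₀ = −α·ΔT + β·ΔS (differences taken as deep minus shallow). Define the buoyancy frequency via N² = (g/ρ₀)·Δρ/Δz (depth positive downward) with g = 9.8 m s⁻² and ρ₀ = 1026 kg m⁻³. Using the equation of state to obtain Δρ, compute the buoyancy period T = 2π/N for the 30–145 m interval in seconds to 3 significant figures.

426 s

ΔT = -10.8 K, ΔS = +0.77 psu (deep − shallow).
Δρ/ρ₀ = −αΔT + βΔS = 1.944 × 10⁻³ + 6.083 × 10⁻⁴ = 2.5523 × 10⁻³, so Δρ ≈ 2.619 kg m⁻³.
N² = (g/ρ₀)·Δρ/Δz = g·(Δρ/ρ₀)/Δz = 9.8 × 2.5523 × 10⁻³ / 115 = 2.1750 × 10⁻⁴ s⁻².
N = √(2.1750 × 10⁻⁴) = 0.014748 rad s⁻¹ → T = 2π/N = 426.04 s ≈ 426 s.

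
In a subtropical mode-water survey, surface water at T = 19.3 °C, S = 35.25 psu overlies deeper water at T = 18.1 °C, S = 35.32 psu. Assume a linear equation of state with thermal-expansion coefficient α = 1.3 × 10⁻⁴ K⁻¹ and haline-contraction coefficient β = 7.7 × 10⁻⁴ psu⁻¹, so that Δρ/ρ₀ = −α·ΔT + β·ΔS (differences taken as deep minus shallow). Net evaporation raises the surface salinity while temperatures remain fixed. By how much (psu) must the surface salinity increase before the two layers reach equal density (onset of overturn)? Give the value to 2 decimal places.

0.27 psu

Neutral buoyancy requires −α(T_deep − T_surf) + β(S_deep − S_surf′) = 0.
S_surf′ = S_deep − (α/β)·ΔT = 35.32 − (1.3 × 10⁻⁴/7.7 × 10⁻⁴)·(-1.2) = 35.5226 psu.
Increase required: 35.5226 − 35.25 = 0.2726 psu.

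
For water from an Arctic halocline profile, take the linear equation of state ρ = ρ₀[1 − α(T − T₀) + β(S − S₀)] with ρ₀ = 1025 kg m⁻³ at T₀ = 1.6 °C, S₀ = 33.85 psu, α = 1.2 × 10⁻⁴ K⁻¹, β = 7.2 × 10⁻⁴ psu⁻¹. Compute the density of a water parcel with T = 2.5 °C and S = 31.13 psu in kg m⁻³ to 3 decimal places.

1022.882 kg m⁻³

T − T₀ = +0.9 K, S − S₀ = -2.72 psu.
Bracket = 1 − α·(+0.9) + β·(-2.72) = 1 + (-2.0664 × 10⁻³) = 0.9979336.
ρ = 1025 × 0.9979336 = 1022.882 kg m⁻³.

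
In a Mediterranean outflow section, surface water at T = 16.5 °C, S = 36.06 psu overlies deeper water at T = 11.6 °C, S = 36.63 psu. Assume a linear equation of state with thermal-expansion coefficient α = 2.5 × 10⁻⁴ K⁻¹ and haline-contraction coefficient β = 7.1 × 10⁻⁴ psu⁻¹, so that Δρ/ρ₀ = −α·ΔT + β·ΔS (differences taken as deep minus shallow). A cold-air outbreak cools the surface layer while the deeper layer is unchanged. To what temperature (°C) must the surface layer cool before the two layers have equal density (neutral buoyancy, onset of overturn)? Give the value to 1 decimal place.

Neutral buoyancy requires Δρ = 0, i.e. −α(T_deep − T_surf′) + β(S_deep − S_surf) = 0.
T_surf′ = T_deep − (β/α)·ΔS = 11.6 − (7.1 × 10⁻⁴/2.5 × 10⁻⁴)·(+0.57) = 9.981 °C.
Cooling required: 16.5 − (9.981) = 6.519 °C.

10.0 °C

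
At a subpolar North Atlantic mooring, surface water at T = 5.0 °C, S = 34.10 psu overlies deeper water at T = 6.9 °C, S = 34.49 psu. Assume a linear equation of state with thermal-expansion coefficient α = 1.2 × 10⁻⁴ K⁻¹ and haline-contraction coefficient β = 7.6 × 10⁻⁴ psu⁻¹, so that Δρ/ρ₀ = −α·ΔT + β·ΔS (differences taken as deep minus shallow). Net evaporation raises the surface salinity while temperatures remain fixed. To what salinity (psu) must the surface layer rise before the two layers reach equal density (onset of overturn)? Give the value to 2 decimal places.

Neutral buoyancy requires −α(T_deep − T_surf) + β(S_deep − S_surf′) = 0.
S_surf′ = S_deep − (α/β)·ΔT = 34.49 − (1.2 × 10⁻⁴/7.6 × 10⁻⁴)·(+1.9) = 34.1900 psu.
Increase required: 34.1900 − 34.10 = 0.0900 psu.

34.19 psu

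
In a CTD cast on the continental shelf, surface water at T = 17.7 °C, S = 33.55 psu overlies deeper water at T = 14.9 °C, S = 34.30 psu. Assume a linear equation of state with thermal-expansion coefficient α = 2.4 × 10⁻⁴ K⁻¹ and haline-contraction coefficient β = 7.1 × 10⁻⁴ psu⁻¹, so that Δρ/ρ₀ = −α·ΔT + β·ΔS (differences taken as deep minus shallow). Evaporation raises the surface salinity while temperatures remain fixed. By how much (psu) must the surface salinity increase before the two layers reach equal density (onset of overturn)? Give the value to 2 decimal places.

1.70 psu

Neutral buoyancy requires −α(T_deep − T_surf) + β(S_deep − S_surf′) = 0.
S_surf′ = S_deep − (α/β)·ΔT = 34.30 − (2.4 × 10⁻⁴/7.1 × 10⁻⁴)·(-2.8) = 35.2465 psu.
Increase required: 35.2465 − 33.55 = 1.6965 psu.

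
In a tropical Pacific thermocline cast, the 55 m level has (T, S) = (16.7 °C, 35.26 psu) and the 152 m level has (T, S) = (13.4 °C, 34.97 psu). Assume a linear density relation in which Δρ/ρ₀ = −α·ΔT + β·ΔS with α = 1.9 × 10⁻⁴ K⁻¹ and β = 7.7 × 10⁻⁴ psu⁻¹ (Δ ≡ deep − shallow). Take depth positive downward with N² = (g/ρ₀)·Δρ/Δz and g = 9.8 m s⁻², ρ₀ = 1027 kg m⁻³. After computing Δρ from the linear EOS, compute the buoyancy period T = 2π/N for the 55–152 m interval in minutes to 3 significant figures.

ΔT = -3.3 K, ΔS = -0.29 psu (deep − shallow).
Δρ/ρ₀ = −αΔT + βΔS = 6.27 × 10⁻⁴ − 2.233 × 10⁻⁴ = 4.037 × 10⁻⁴, so Δρ ≈ 0.4146 kg m⁻³.
N² = (g/ρ₀)·Δρ/Δz = g·(Δρ/ρ₀)/Δz = 9.8 × 4.037 × 10⁻⁴ / 97 = 4.0786 × 10⁻⁵ s⁻².
N = √(4.0786 × 10⁻⁵) = 6.3864 × 10⁻³ rad s⁻¹ → T = 2π/N = 983.84 s = 16.397 min ≈ 16.4 min.

16.4 min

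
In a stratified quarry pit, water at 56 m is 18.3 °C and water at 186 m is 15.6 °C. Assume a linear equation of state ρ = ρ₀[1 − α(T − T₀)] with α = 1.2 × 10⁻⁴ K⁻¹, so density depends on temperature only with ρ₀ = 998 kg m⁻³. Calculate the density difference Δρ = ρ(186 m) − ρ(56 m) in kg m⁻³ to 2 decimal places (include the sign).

+0.32 kg m⁻³

ΔT = -2.7 K, Δρ/ρ₀ = −αΔT = 3.24 × 10⁻⁴.
Δρ = 998 × (3.24 × 10⁻⁴) = +0.32 kg m⁻³.
Positive Δρ: denser below, stable.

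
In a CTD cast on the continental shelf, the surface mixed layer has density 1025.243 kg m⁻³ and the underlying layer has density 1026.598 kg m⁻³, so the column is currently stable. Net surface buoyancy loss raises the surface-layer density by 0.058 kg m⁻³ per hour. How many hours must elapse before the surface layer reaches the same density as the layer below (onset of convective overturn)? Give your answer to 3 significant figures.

Density deficit of the surface layer: 1026.598 − 1025.243 = 1.355 kg m⁻³.
Required change = 1.355 / 0.058 = 23.4 hours.

23.4 hours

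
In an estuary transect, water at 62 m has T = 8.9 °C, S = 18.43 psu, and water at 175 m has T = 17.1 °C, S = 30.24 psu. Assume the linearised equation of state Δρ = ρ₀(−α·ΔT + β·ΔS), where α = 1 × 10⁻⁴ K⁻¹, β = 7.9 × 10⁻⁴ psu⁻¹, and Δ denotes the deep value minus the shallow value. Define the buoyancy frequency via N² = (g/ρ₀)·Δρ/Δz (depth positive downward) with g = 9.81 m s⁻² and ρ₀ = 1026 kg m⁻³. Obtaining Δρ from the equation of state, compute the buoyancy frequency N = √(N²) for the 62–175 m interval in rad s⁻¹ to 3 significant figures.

0.0272 rad s⁻¹

ΔT = +8.2 K, ΔS = +11.81 psu (deep − shallow).
Δρ/ρ₀ = −αΔT + βΔS = -8.20 × 10⁻⁴ + 9.3299 × 10⁻³ = 8.5099 × 10⁻³, so Δρ ≈ 8.731 kg m⁻³.
N² = (g/ρ₀)·Δρ/Δz = g·(Δρ/ρ₀)/Δz = 9.81 × 8.5099 × 10⁻³ / 113 = 7.3878 × 10⁻⁴ s⁻².
N = √(7.3878 × 10⁻⁴) = 0.027181 rad s⁻¹ ≈ 0.0272 rad s⁻¹.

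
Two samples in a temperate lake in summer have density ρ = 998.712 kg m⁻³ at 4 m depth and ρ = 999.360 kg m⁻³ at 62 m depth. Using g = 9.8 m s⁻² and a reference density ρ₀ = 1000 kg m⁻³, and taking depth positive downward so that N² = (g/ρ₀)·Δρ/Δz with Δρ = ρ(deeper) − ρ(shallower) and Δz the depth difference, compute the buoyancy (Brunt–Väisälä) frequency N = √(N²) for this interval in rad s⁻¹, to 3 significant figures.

0.0105 rad s⁻¹

Δρ = 999.360 − 998.712 = 0.648 kg m⁻³ over Δz = 62 − 4 = 58 m.
N² = (9.8/1000) × (0.648/58) = 1.0949 × 10⁻⁴ s⁻².
N = √(1.0949 × 10⁻⁴) = 0.010464 rad s⁻¹ ≈ 0.0105 rad s⁻¹.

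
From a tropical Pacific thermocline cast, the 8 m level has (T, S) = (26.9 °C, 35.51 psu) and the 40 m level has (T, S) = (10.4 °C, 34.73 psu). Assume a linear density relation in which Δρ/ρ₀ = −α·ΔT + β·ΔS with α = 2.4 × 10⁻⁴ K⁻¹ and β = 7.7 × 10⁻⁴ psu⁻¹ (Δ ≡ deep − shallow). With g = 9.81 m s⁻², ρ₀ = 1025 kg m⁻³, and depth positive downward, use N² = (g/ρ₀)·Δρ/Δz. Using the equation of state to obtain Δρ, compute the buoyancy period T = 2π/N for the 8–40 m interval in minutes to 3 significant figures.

3.26 min

ΔT = -16.5 K, ΔS = -0.78 psu (deep − shallow).
Δρ/ρ₀ = −αΔT + βΔS = 3.96 × 10⁻³ − 6.006 × 10⁻⁴ = 3.3594 × 10⁻³, so Δρ ≈ 3.443 kg m⁻³.
N² = (g/ρ₀)·Δρ/Δz = g·(Δρ/ρ₀)/Δz = 9.81 × 3.3594 × 10⁻³ / 32 = 1.0299 × 10⁻³ s⁻².
N = √(1.0299 × 10⁻³) = 0.032092 rad s⁻¹ → T = 2π/N = 195.79 s = 3.2632 min ≈ 3.26 min.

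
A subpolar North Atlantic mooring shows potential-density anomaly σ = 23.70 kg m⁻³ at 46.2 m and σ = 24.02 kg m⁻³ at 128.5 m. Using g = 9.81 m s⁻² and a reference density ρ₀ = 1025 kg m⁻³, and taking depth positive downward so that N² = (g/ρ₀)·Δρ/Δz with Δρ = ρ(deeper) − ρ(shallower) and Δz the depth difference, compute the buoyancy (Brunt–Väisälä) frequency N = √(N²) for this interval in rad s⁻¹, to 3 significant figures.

6.10 × 10⁻³ rad s⁻¹

Δρ = 1024.02 − 1023.70 = 0.32 kg m⁻³ over Δz = 128.5 − 46.2 = 82.3 m.
N² = (9.81/1025) × (0.32/82.3) = 3.7213 × 10⁻⁵ s⁻².
N = √(3.7213 × 10⁻⁵) = 6.1002 × 10⁻³ rad s⁻¹ ≈ 6.10 × 10⁻³ rad s⁻¹.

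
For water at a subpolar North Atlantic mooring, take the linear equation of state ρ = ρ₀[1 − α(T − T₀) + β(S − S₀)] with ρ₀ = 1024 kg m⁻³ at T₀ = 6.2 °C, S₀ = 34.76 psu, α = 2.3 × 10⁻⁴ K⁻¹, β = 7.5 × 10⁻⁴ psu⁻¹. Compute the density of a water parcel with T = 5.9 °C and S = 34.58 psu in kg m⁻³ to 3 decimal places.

T − T₀ = -0.3 K, S − S₀ = -0.18 psu.
Bracket = 1 − α·(-0.3) + β·(-0.18) = 1 + (-6.60 × 10⁻⁵) = 0.9999340.
ρ = 1024 × 0.9999340 = 1023.932 kg m⁻³.

1023.932 kg m⁻³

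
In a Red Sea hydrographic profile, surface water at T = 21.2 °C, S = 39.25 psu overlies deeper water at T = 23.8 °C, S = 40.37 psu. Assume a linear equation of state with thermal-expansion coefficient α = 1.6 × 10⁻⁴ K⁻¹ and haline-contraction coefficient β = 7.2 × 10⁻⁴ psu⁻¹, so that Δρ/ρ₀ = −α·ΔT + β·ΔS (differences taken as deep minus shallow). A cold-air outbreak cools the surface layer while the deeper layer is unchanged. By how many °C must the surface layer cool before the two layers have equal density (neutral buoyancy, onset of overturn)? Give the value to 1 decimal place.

Neutral buoyancy requires Δρ = 0, i.e. −α(T_deep − T_surf′) + β(S_deep − S_surf) = 0.
T_surf′ = T_deep − (β/α)·ΔS = 23.8 − (7.2 × 10⁻⁴/1.6 × 10⁻⁴)·(+1.12) = 18.760 °C.
Cooling required: 21.2 − (18.760) = 2.440 °C.

2.4 °C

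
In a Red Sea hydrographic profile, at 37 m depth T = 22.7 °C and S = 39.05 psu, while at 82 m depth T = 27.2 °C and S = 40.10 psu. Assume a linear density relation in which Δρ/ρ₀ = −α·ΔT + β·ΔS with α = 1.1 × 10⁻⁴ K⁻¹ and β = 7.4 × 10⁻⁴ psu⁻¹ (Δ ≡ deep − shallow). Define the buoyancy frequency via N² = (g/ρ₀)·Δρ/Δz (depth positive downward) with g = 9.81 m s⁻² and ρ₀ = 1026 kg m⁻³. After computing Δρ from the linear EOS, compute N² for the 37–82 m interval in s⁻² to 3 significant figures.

6.15 × 10⁻⁵ s⁻²

ΔT = +4.5 K, ΔS = +1.05 psu (deep − shallow).
Δρ/ρ₀ = −αΔT + βΔS = -4.95 × 10⁻⁴ + 7.77 × 10⁻⁴ = 2.82 × 10⁻⁴, so Δρ ≈ 0.2893 kg m⁻³.
N² = (g/ρ₀)·Δρ/Δz = g·(Δρ/ρ₀)/Δz = 9.81 × 2.82 × 10⁻⁴ / 45 = 6.1476 × 10⁻⁵ s⁻² ≈ 6.15 × 10⁻⁵ s⁻².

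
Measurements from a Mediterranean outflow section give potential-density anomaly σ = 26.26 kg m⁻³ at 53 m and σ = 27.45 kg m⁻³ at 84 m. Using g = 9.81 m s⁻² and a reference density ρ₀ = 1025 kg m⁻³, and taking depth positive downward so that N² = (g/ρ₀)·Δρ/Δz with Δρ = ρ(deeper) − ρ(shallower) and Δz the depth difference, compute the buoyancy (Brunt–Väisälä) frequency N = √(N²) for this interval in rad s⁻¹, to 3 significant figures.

Δρ = 1027.45 − 1026.26 = 1.19 kg m⁻³ over Δz = 84 − 53 = 31 m.
N² = (9.81/1025) × (1.19/31) = 3.6739 × 10⁻⁴ s⁻².
N = √(3.6739 × 10⁻⁴) = 0.019167 rad s⁻¹ ≈ 0.0192 rad s⁻¹.
N² > 0, so the interval is statically stable.

0.0192 rad s⁻¹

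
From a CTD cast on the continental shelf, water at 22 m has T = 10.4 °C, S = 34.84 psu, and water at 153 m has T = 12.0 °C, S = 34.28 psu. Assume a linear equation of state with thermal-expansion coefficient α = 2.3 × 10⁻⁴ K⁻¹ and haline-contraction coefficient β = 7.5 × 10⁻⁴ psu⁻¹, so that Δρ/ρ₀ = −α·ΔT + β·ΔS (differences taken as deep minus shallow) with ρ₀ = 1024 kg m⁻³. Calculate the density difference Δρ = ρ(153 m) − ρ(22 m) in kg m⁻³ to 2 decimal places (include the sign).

ΔT = +1.6 K, ΔS = -0.56 psu (deep − shallow).
Δρ/ρ₀ = −(2.3 × 10⁻⁴)(+1.6) + (7.5 × 10⁻⁴)(-0.56) = -7.88 × 10⁻⁴.
Δρ = 1024 × (-7.88 × 10⁻⁴) = -0.81 kg m⁻³.
Negative Δρ: lighter below, statically unstable.

-0.81 kg m⁻³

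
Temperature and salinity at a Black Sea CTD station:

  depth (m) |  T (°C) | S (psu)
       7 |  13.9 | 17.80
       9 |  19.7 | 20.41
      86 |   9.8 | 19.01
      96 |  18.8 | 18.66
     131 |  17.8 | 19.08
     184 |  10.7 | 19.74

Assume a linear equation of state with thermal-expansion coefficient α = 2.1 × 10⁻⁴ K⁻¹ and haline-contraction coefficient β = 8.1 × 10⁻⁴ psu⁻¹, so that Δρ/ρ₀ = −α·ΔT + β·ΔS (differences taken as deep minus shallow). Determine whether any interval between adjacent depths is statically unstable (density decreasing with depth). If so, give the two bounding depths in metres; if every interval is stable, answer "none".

86–96 m

Evaluate Δρ/ρ₀ = −αΔT + βΔS across each adjacent pair:
  7–9 m: −αΔT+βΔS = −(2.1 × 10⁻⁴)(+5.8)+(8.1 × 10⁻⁴)(+2.61) = 9.0 × 10⁻⁴ → stable
  9–86 m: −αΔT+βΔS = −(2.1 × 10⁻⁴)(-9.9)+(8.1 × 10⁻⁴)(-1.40) = 9.5 × 10⁻⁴ → stable
  86–96 m: −αΔT+βΔS = −(2.1 × 10⁻⁴)(+9.0)+(8.1 × 10⁻⁴)(-0.35) = -2.2 × 10⁻³ → UNSTABLE
  96–131 m: −αΔT+βΔS = −(2.1 × 10⁻⁴)(-1.0)+(8.1 × 10⁻⁴)(+0.42) = 5.5 × 10⁻⁴ → stable
  131–184 m: −αΔT+βΔS = −(2.1 × 10⁻⁴)(-7.1)+(8.1 × 10⁻⁴)(+0.66) = 2.0 × 10⁻³ → stable
The 86–96 m interval has Δρ < 0: lighter water underlies denser water.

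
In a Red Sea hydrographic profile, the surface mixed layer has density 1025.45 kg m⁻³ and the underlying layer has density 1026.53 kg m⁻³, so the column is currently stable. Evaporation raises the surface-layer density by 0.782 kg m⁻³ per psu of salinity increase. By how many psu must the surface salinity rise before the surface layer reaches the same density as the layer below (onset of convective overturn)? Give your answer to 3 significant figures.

1.38 psu

Density deficit of the surface layer: 1026.53 − 1025.45 = 1.08 kg m⁻³.
Required change = 1.08 / 0.782 = 1.38 psu.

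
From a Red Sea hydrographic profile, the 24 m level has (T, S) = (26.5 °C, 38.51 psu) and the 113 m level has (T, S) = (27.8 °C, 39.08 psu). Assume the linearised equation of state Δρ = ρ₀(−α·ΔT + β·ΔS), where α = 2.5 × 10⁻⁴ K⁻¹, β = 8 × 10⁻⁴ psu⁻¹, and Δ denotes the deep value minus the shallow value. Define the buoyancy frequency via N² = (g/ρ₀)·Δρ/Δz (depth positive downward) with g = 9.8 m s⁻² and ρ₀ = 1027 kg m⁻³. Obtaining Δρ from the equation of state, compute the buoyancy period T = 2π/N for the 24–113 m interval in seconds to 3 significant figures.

ΔT = +1.3 K, ΔS = +0.57 psu (deep − shallow).
Δρ/ρ₀ = −αΔT + βΔS = -3.25 × 10⁻⁴ + 4.56 × 10⁻⁴ = 1.31 × 10⁻⁴, so Δρ ≈ 0.1345 kg m⁻³.
N² = (g/ρ₀)·Δρ/Δz = g·(Δρ/ρ₀)/Δz = 9.8 × 1.31 × 10⁻⁴ / 89 = 1.4425 × 10⁻⁵ s⁻².
N = √(1.4425 × 10⁻⁵) = 3.7980 × 10⁻³ rad s⁻¹ → T = 2π/N = 1.6543 × 10³ s ≈ 1.65 × 10³ s.

1.65 × 10³ s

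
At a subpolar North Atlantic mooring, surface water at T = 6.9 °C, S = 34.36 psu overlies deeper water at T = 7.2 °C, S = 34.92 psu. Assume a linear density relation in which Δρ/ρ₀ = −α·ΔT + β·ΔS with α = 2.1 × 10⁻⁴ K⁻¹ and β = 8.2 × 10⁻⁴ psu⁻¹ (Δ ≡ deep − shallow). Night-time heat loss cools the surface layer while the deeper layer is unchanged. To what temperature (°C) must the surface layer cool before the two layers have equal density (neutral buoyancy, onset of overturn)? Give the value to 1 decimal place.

Neutral buoyancy requires Δρ = 0, i.e. −α(T_deep − T_surf′) + β(S_deep − S_surf) = 0.
T_surf′ = T_deep − (β/α)·ΔS = 7.2 − (8.2 × 10⁻⁴/2.1 × 10⁻⁴)·(+0.56) = 5.013 °C.
Cooling required: 6.9 − (5.013) = 1.887 °C.

5.0 °C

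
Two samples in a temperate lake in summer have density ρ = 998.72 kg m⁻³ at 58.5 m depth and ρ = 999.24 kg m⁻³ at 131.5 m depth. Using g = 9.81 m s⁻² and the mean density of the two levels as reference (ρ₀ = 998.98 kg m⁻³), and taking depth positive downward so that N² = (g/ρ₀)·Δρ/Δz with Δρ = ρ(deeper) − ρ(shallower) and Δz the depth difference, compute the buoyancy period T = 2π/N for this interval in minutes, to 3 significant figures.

Δρ = 999.24 − 998.72 = 0.52 kg m⁻³ over Δz = 131.5 − 58.5 = 73 m.
N² = (9.81/998.98) × (0.52/73) = 6.9951 × 10⁻⁵ s⁻².
N = √(6.9951 × 10⁻⁵) = 8.3637 × 10⁻³ rad s⁻¹, so T = 2π/N = 751.24 s = 12.521 min ≈ 12.5 min.
N² > 0, so the interval is statically stable.

12.5 min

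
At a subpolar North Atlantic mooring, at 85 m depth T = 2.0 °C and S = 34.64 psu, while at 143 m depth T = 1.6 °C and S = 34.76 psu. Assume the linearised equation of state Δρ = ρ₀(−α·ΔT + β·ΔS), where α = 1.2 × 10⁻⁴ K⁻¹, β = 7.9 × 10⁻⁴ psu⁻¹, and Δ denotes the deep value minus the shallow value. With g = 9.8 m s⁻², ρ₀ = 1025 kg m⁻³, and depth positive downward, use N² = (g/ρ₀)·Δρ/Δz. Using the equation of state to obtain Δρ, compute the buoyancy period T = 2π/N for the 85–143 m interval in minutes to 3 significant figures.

ΔT = -0.4 K, ΔS = +0.12 psu (deep − shallow).
Δρ/ρ₀ = −αΔT + βΔS = 4.80 × 10⁻⁵ + 9.48 × 10⁻⁵ = 1.428 × 10⁻⁴, so Δρ ≈ 0.1464 kg m⁻³.
N² = (g/ρ₀)·Δρ/Δz = g·(Δρ/ρ₀)/Δz = 9.8 × 1.428 × 10⁻⁴ / 58 = 2.4128 × 10⁻⁵ s⁻².
N = √(2.4128 × 10⁻⁵) = 4.9120 × 10⁻³ rad s⁻¹ → T = 2π/N = 1.2792 × 10³ s = 21.320 min ≈ 21.3 min.

21.3 min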